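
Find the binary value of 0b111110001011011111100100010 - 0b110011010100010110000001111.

Subtract column by column in base 2:
  0-1 → 1 (borrow)
  1-1-1 → 1 (borrow)
  0-1-1 → 0 (borrow)
  0-1-1 → 0 (borrow)
  0-0-1 → 1 (borrow)
  1-0-1 → 0
  0-0 → 0
  0-0 → 0
  1-0 → 1
  1-0 → 1
  1-1 → 0
  1-1 → 0
  1-0 → 1
  1-1 → 0
  0-0 → 0
  1-0 → 1
  1-0 → 1
  0-1 → 1 (borrow)
  1-0-1 → 0
  0-1 → 1 (borrow)
  0-0-1 → 1 (borrow)
  0-1-1 → 0 (borrow)
  1-1-1 → 1 (borrow)
  1-0-1 → 0
  1-0 → 1
  1-1 → 0
  1-1 → 0

0b1010110111001001100010011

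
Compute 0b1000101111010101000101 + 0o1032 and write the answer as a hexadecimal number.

0b1000101111010101000101 = 0x22F545 in hexadecimal.
0o1032 = 0x21A in hexadecimal.
Add column by column in base 16, right to left:
  5+A = F
  4+1 = 5
  5+2 = 7
  F+0 = F
  2+0 = 2
  2+0 = 2

0x22F75F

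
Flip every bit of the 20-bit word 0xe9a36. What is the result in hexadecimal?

Each hex digit d becomes f−d:
  e→1, 9→6, a→5, 3→c, 6→9

0x165c9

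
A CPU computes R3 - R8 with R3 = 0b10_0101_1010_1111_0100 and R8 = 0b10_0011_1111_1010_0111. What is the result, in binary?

0b1101101001101

Subtract column by column in base 2:
  0-1 → 1 (borrow)
  0-1-1 → 0 (borrow)
  1-1-1 → 1 (borrow)
  0-0-1 → 1 (borrow)
  1-0-1 → 0
  1-1 → 0
  1-0 → 1
  1-1 → 0
  0-1 → 1 (borrow)
  1-1-1 → 1 (borrow)
  0-1-1 → 0 (borrow)
  1-1-1 → 1 (borrow)
  1-1-1 → 1 (borrow)
  0-1-1 → 0 (borrow)
  1-0-1 → 0
  0-0 → 0
  0-0 → 0
  1-1 → 0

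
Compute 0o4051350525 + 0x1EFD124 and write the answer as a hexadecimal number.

0x2295A279

0o4051350525 = 0x20A5D155 in hexadecimal.
Add column by column in base 16, right to left:
  5+4 = 9
  5+2 = 7
  1+1 = 2
  D+D = A carry 1
  5+F+1 = 5 carry 1
  A+E+1 = 9 carry 1
  0+1+1 = 2
  2+0 = 2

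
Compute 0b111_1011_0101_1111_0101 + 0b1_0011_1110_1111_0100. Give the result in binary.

Add column by column in base 2, right to left:
  1+0 = 1
  0+0 = 0
  1+1 = 0 carry 1
  0+0+1 = 1
  1+1 = 0 carry 1
  1+1+1 = 1 carry 1
  1+1+1 = 1 carry 1
  1+1+1 = 1 carry 1
  1+0+1 = 0 carry 1
  0+1+1 = 0 carry 1
  1+1+1 = 1 carry 1
  0+1+1 = 0 carry 1
  1+1+1 = 1 carry 1
  1+1+1 = 1 carry 1
  0+0+1 = 1
  1+0 = 1
  1+1 = 0 carry 1
  1+0+1 = 0 carry 1
  1+0+1 = 0 carry 1
  final carry 1

0b10001111010011101001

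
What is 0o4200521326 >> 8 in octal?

0o10401242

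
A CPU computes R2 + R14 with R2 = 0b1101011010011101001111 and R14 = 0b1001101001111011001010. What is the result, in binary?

Add column by column in base 2, right to left:
  1+0 = 1
  1+1 = 0 carry 1
  1+0+1 = 0 carry 1
  1+1+1 = 1 carry 1
  0+0+1 = 1
  0+0 = 0
  1+1 = 0 carry 1
  0+1+1 = 0 carry 1
  1+0+1 = 0 carry 1
  1+1+1 = 1 carry 1
  1+1+1 = 1 carry 1
  0+1+1 = 0 carry 1
  0+1+1 = 0 carry 1
  1+0+1 = 0 carry 1
  0+0+1 = 1
  1+1 = 0 carry 1
  1+0+1 = 0 carry 1
  0+1+1 = 0 carry 1
  1+1+1 = 1 carry 1
  0+0+1 = 1
  1+0 = 1
  1+1 = 0 carry 1
  final carry 1

0b10111000100011000011001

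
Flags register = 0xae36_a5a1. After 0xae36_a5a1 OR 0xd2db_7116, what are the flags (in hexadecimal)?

0xfefff5b7

OR each hex digit independently (no carries):
  a|d=f, e|2=e, 3|d=f, 6|b=f, a|7=f, 5|1=5, a|1=b, 1|6=7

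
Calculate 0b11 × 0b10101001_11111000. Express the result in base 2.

0b11111110111101000

Multiply each base-2 digit by 3, carrying:
  0×3 = 0 → write 0
  0×3 = 0 → write 0
  0×3 = 0 → write 0
  1×3 = 3 → write 1 carry 1
  1×3+1 = 4 → write 0 carry 2
  1×3+2 = 5 → write 1 carry 2
  1×3+2 = 5 → write 1 carry 2
  1×3+2 = 5 → write 1 carry 2
  1×3+2 = 5 → write 1 carry 2
  0×3+2 = 2 → write 0 carry 1
  0×3+1 = 1 → write 1
  1×3 = 3 → write 1 carry 1
  0×3+1 = 1 → write 1
  1×3 = 3 → write 1 carry 1
  0×3+1 = 1 → write 1
  1×3 = 3 → write 1 carry 1
  remaining carry: 1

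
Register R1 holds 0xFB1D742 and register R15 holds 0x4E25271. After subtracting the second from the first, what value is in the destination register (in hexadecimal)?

Subtract column by column in base 16:
  2-1 → 1
  4-7 → D (borrow)
  7-2-1 → 4
  D-5 → 8
  1-2 → F (borrow)
  B-E-1 → C (borrow)
  F-4-1 → A

0xACF84D1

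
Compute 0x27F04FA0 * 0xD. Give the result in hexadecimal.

Multiply each base-16 digit by 13, carrying:
  0×13 = 0 → write 0
  A×13 = 130 → write 2 carry 8
  F×13+8 = 203 → write B carry 12
  4×13+12 = 64 → write 0 carry 4
  0×13+4 = 4 → write 4
  F×13 = 195 → write 3 carry 12
  7×13+12 = 103 → write 7 carry 6
  2×13+6 = 32 → write 0 carry 2
  remaining carry: 2

0x207340B20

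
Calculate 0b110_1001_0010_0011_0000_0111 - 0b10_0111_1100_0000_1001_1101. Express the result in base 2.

Subtract column by column in base 2:
  1-1 → 0
  1-0 → 1
  1-1 → 0
  0-1 → 1 (borrow)
  0-1-1 → 0 (borrow)
  0-0-1 → 1 (borrow)
  0-0-1 → 1 (borrow)
  0-1-1 → 0 (borrow)
  1-0-1 → 0
  1-0 → 1
  0-0 → 0
  0-0 → 0
  0-0 → 0
  1-0 → 1
  0-1 → 1 (borrow)
  0-1-1 → 0 (borrow)
  1-1-1 → 1 (borrow)
  0-1-1 → 0 (borrow)
  0-1-1 → 0 (borrow)
  1-0-1 → 0
  0-0 → 0
  1-1 → 0
  1-0 → 1

0b10000010110001001101010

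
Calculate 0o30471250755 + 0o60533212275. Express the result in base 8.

0o111224463252

Add column by column in base 8, right to left:
  5+5 = 2 carry 1
  5+7+1 = 5 carry 1
  7+2+1 = 2 carry 1
  0+2+1 = 3
  5+1 = 6
  2+2 = 4
  1+3 = 4
  7+3 = 2 carry 1
  4+5+1 = 2 carry 1
  0+0+1 = 1
  3+6 = 1 carry 1
  final carry 1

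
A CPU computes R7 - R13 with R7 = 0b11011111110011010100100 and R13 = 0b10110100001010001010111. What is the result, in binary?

Subtract column by column in base 2:
  0-1 → 1 (borrow)
  0-1-1 → 0 (borrow)
  1-1-1 → 1 (borrow)
  0-0-1 → 1 (borrow)
  0-1-1 → 0 (borrow)
  1-0-1 → 0
  0-1 → 1 (borrow)
  1-0-1 → 0
  0-0 → 0
  1-0 → 1
  1-1 → 0
  0-0 → 0
  0-1 → 1 (borrow)
  1-0-1 → 0
  1-0 → 1
  1-0 → 1
  1-0 → 1
  1-1 → 0
  1-0 → 1
  1-1 → 0
  0-1 → 1 (borrow)
  1-0-1 → 0
  1-1 → 0

0b101011101001001001101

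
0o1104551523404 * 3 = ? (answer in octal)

Multiply each base-8 digit by 3, carrying:
  4×3 = 12 → write 4 carry 1
  0×3+1 = 1 → write 1
  4×3 = 12 → write 4 carry 1
  3×3+1 = 10 → write 2 carry 1
  2×3+1 = 7 → write 7
  5×3 = 15 → write 7 carry 1
  1×3+1 = 4 → write 4
  5×3 = 15 → write 7 carry 1
  5×3+1 = 16 → write 0 carry 2
  4×3+2 = 14 → write 6 carry 1
  0×3+1 = 1 → write 1
  1×3 = 3 → write 3
  1×3 = 3 → write 3

0o3316074772414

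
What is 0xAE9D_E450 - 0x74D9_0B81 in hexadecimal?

Subtract column by column in base 16:
  0-1 → F (borrow)
  5-8-1 → C (borrow)
  4-B-1 → 8 (borrow)
  E-0-1 → D
  D-9 → 4
  9-D → C (borrow)
  E-4-1 → 9
  A-7 → 3

0x39C4D8CF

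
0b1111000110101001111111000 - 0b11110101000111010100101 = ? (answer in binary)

0b1011010001100010101010011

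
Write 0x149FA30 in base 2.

Expand each hex digit to 4 bits: 1=0001 4=0100 9=1001 F=1111 A=1010 3=0011 0=0000.

0b1010010011111101000110000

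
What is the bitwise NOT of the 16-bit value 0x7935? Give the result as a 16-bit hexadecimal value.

0x86CA

Each hex digit d becomes F−d:
  7→8, 9→6, 3→C, 5→A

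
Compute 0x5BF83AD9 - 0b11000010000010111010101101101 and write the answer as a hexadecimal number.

0x43B6C56C

0b11000010000010111010101101101 = 0x1841756D in hexadecimal.
Subtract column by column in base 16:
  9-D → C (borrow)
  D-6-1 → 6
  A-5 → 5
  3-7 → C (borrow)
  8-1-1 → 6
  F-4 → B
  B-8 → 3
  5-1 → 4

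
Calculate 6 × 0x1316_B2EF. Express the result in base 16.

0x7288319A

Multiply each base-16 digit by 6, carrying:
  F×6 = 90 → write A carry 5
  E×6+5 = 89 → write 9 carry 5
  2×6+5 = 17 → write 1 carry 1
  B×6+1 = 67 → write 3 carry 4
  6×6+4 = 40 → write 8 carry 2
  1×6+2 = 8 → write 8
  3×6 = 18 → write 2 carry 1
  1×6+1 = 7 → write 7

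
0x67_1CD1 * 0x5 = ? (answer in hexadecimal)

Multiply each base-16 digit by 5, carrying:
  1×5 = 5 → write 5
  D×5 = 65 → write 1 carry 4
  C×5+4 = 64 → write 0 carry 4
  1×5+4 = 9 → write 9
  7×5 = 35 → write 3 carry 2
  6×5+2 = 32 → write 0 carry 2
  remaining carry: 2

0x2039015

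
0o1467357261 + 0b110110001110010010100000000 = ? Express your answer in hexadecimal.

0x13A503B1

0o1467357261 = 0xCDDDEB1 in hexadecimal.
0b110110001110010010100000000 = 0x6C72500 in hexadecimal.
Add column by column in base 16, right to left:
  1+0 = 1
  B+0 = B
  E+5 = 3 carry 1
  D+2+1 = 0 carry 1
  D+7+1 = 5 carry 1
  D+C+1 = A carry 1
  C+6+1 = 3 carry 1
  final carry 1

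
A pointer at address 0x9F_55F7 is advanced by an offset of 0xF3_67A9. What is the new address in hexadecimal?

Add column by column in base 16, right to left:
  7+9 = 0 carry 1
  F+A+1 = A carry 1
  5+7+1 = D
  5+6 = B
  F+3 = 2 carry 1
  9+F+1 = 9 carry 1
  final carry 1

0x192BDA0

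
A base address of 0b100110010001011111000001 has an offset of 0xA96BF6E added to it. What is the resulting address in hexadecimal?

0xB2FD72F

0b100110010001011111000001 = 0x9917C1 in hexadecimal.
Add column by column in base 16, right to left:
  1+E = F
  C+6 = 2 carry 1
  7+F+1 = 7 carry 1
  1+B+1 = D
  9+6 = F
  9+9 = 2 carry 1
  0+A+1 = B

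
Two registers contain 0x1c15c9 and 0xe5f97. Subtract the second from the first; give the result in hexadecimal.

0xdb632

Subtract column by column in base 16:
  9-7 → 2
  c-9 → 3
  5-f → 6 (borrow)
  1-5-1 → b (borrow)
  c-e-1 → d (borrow)
  1-0-1 → 0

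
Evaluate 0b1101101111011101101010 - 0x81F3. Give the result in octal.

0o15472567

0b1101101111011101101010 = 0o15573552 in octal.
0x81F3 = 0o100763 in octal.
Subtract column by column in base 8:
  2-3 → 7 (borrow)
  5-6-1 → 6 (borrow)
  5-7-1 → 5 (borrow)
  3-0-1 → 2
  7-0 → 7
  5-1 → 4
  5-0 → 5
  1-0 → 1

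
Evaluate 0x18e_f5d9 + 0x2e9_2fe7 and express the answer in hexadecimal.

0x47825c0

Add column by column in base 16, right to left:
  9+7 = 0 carry 1
  d+e+1 = c carry 1
  5+f+1 = 5 carry 1
  f+2+1 = 2 carry 1
  e+9+1 = 8 carry 1
  8+e+1 = 7 carry 1
  1+2+1 = 4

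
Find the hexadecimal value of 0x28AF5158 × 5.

0xCB6C96B8

Multiply each base-16 digit by 5, carrying:
  8×5 = 40 → write 8 carry 2
  5×5+2 = 27 → write B carry 1
  1×5+1 = 6 → write 6
  5×5 = 25 → write 9 carry 1
  F×5+1 = 76 → write C carry 4
  A×5+4 = 54 → write 6 carry 3
  8×5+3 = 43 → write B carry 2
  2×5+2 = 12 → write C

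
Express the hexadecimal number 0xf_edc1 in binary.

0b11111110110111000001

Expand each hex digit to 4 bits: f=1111 e=1110 d=1101 c=1100 1=0001.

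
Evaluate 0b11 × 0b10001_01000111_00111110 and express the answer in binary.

0b1100111101010110111010

Multiply each base-2 digit by 3, carrying:
  0×3 = 0 → write 0
  1×3 = 3 → write 1 carry 1
  1×3+1 = 4 → write 0 carry 2
  1×3+2 = 5 → write 1 carry 2
  1×3+2 = 5 → write 1 carry 2
  1×3+2 = 5 → write 1 carry 2
  0×3+2 = 2 → write 0 carry 1
  0×3+1 = 1 → write 1
  1×3 = 3 → write 1 carry 1
  1×3+1 = 4 → write 0 carry 2
  1×3+2 = 5 → write 1 carry 2
  0×3+2 = 2 → write 0 carry 1
  0×3+1 = 1 → write 1
  0×3 = 0 → write 0
  1×3 = 3 → write 1 carry 1
  0×3+1 = 1 → write 1
  1×3 = 3 → write 1 carry 1
  0×3+1 = 1 → write 1
  0×3 = 0 → write 0
  0×3 = 0 → write 0
  1×3 = 3 → write 1 carry 1
  remaining carry: 1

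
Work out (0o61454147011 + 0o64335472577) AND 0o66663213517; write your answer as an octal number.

Add column by column in base 8, right to left:
  1+7 = 0 carry 1
  1+7+1 = 1 carry 1
  0+5+1 = 6
  7+2 = 1 carry 1
  4+7+1 = 4 carry 1
  1+4+1 = 6
  4+5 = 1 carry 1
  5+3+1 = 1 carry 1
  4+3+1 = 0 carry 1
  1+4+1 = 6
  6+6 = 4 carry 1
  final carry 1
Sum = 0o146011641610; now AND with 0o66663213517:
  1&0=0, 4&6=4, 6&6=6, 0&6=0, 1&6=0, 1&3=1, 6&2=2, 4&1=0, 1&3=1, 6&5=4, 1&1=1, 0&7=0

0o46001201410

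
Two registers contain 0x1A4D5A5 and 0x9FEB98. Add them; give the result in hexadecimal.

Add column by column in base 16, right to left:
  5+8 = D
  A+9 = 3 carry 1
  5+B+1 = 1 carry 1
  D+E+1 = C carry 1
  4+F+1 = 4 carry 1
  A+9+1 = 4 carry 1
  1+0+1 = 2

0x244C13D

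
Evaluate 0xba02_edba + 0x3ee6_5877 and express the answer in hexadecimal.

Add column by column in base 16, right to left:
  a+7 = 1 carry 1
  b+7+1 = 3 carry 1
  d+8+1 = 6 carry 1
  e+5+1 = 4 carry 1
  2+6+1 = 9
  0+e = e
  a+e = 8 carry 1
  b+3+1 = f

0xf8e94631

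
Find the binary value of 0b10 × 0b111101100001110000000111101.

0b1111011000011100000001111010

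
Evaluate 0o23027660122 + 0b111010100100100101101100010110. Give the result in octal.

0o32274335550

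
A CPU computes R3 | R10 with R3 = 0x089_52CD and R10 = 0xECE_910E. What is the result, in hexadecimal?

0xECFD3CF

OR each hex digit independently (no carries):
  0|E=E, 8|C=C, 9|E=F, 5|9=D, 2|1=3, C|0=C, D|E=F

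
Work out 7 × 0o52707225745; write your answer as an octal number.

0o454163031503

Multiply each base-8 digit by 7, carrying:
  5×7 = 35 → write 3 carry 4
  4×7+4 = 32 → write 0 carry 4
  7×7+4 = 53 → write 5 carry 6
  5×7+6 = 41 → write 1 carry 5
  2×7+5 = 19 → write 3 carry 2
  2×7+2 = 16 → write 0 carry 2
  7×7+2 = 51 → write 3 carry 6
  0×7+6 = 6 → write 6
  7×7 = 49 → write 1 carry 6
  2×7+6 = 20 → write 4 carry 2
  5×7+2 = 37 → write 5 carry 4
  remaining carry: 4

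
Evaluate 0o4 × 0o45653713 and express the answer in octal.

Multiply each base-8 digit by 4, carrying:
  3×4 = 12 → write 4 carry 1
  1×4+1 = 5 → write 5
  7×4 = 28 → write 4 carry 3
  3×4+3 = 15 → write 7 carry 1
  5×4+1 = 21 → write 5 carry 2
  6×4+2 = 26 → write 2 carry 3
  5×4+3 = 23 → write 7 carry 2
  4×4+2 = 18 → write 2 carry 2
  remaining carry: 2

0o227257454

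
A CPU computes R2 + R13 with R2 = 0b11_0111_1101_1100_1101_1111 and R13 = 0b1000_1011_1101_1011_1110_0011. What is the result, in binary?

Add column by column in base 2, right to left:
  1+1 = 0 carry 1
  1+1+1 = 1 carry 1
  1+0+1 = 0 carry 1
  1+0+1 = 0 carry 1
  1+0+1 = 0 carry 1
  0+1+1 = 0 carry 1
  1+1+1 = 1 carry 1
  1+1+1 = 1 carry 1
  0+1+1 = 0 carry 1
  0+1+1 = 0 carry 1
  1+0+1 = 0 carry 1
  1+1+1 = 1 carry 1
  1+1+1 = 1 carry 1
  0+0+1 = 1
  1+1 = 0 carry 1
  1+1+1 = 1 carry 1
  1+1+1 = 1 carry 1
  1+1+1 = 1 carry 1
  1+0+1 = 0 carry 1
  0+1+1 = 0 carry 1
  1+0+1 = 0 carry 1
  1+0+1 = 0 carry 1
  0+0+1 = 1
  0+1 = 1

0b110000111011100011000010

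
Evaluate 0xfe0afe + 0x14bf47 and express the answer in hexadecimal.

0x112ca45

Add column by column in base 16, right to left:
  e+7 = 5 carry 1
  f+4+1 = 4 carry 1
  a+f+1 = a carry 1
  0+b+1 = c
  e+4 = 2 carry 1
  f+1+1 = 1 carry 1
  final carry 1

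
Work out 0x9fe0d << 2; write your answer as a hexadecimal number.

0x27f834

2 bits is not a whole number of base-16 digits; in binary: 10011111111000001101 << 2 = 1001111111100000110100.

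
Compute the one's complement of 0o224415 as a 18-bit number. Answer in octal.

0o553362

Each oct digit d becomes 7−d:
  2→5, 2→5, 4→3, 4→3, 1→6, 5→2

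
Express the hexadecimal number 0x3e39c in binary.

Expand each hex digit to 4 bits: 3=0011 e=1110 3=0011 9=1001 c=1100.

0b111110001110011100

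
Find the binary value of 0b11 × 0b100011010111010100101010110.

0b1101010000101111110000000010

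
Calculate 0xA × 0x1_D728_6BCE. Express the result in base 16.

Multiply each base-16 digit by 10, carrying:
  E×10 = 140 → write C carry 8
  C×10+8 = 128 → write 0 carry 8
  B×10+8 = 118 → write 6 carry 7
  6×10+7 = 67 → write 3 carry 4
  8×10+4 = 84 → write 4 carry 5
  2×10+5 = 25 → write 9 carry 1
  7×10+1 = 71 → write 7 carry 4
  D×10+4 = 134 → write 6 carry 8
  1×10+8 = 18 → write 2 carry 1
  remaining carry: 1

0x126794360C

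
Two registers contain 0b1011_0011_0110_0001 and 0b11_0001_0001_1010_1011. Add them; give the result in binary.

Add column by column in base 2, right to left:
  1+1 = 0 carry 1
  0+1+1 = 0 carry 1
  0+0+1 = 1
  0+1 = 1
  0+0 = 0
  1+1 = 0 carry 1
  1+0+1 = 0 carry 1
  0+1+1 = 0 carry 1
  1+1+1 = 1 carry 1
  1+0+1 = 0 carry 1
  0+0+1 = 1
  0+0 = 0
  1+1 = 0 carry 1
  1+0+1 = 0 carry 1
  0+0+1 = 1
  1+0 = 1
  0+1 = 1
  0+1 = 1

0b111100010100001100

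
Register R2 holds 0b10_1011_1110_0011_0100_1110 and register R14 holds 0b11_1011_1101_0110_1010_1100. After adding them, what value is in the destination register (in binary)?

0b11001111011100111111010

Add column by column in base 2, right to left:
  0+0 = 0
  1+0 = 1
  1+1 = 0 carry 1
  1+1+1 = 1 carry 1
  0+0+1 = 1
  0+1 = 1
  1+0 = 1
  0+1 = 1
  1+0 = 1
  1+1 = 0 carry 1
  0+1+1 = 0 carry 1
  0+0+1 = 1
  0+1 = 1
  1+0 = 1
  1+1 = 0 carry 1
  1+1+1 = 1 carry 1
  1+1+1 = 1 carry 1
  1+1+1 = 1 carry 1
  0+0+1 = 1
  1+1 = 0 carry 1
  0+1+1 = 0 carry 1
  1+1+1 = 1 carry 1
  final carry 1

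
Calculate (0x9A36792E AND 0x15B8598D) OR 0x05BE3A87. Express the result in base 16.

0x9A36792E AND 0x15B8598D = 0x1030590C.
Then OR with 0x05BE3A87.

0x15BE7B8F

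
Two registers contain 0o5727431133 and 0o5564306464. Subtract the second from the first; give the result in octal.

0o143122447

Subtract column by column in base 8:
  3-4 → 7 (borrow)
  3-6-1 → 4 (borrow)
  1-4-1 → 4 (borrow)
  1-6-1 → 2 (borrow)
  3-0-1 → 2
  4-3 → 1
  7-4 → 3
  2-6 → 4 (borrow)
  7-5-1 → 1
  5-5 → 0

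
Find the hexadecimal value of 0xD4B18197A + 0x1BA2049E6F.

0x28ED1CB7E9

Add column by column in base 16, right to left:
  A+F = 9 carry 1
  7+6+1 = E
  9+E = 7 carry 1
  1+9+1 = B
  8+4 = C
  1+0 = 1
  B+2 = D
  4+A = E
  D+B = 8 carry 1
  0+1+1 = 2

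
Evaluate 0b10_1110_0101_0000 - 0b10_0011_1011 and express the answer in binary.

Subtract column by column in base 2:
  0-1 → 1 (borrow)
  0-1-1 → 0 (borrow)
  0-0-1 → 1 (borrow)
  0-1-1 → 0 (borrow)
  1-1-1 → 1 (borrow)
  0-1-1 → 0 (borrow)
  1-0-1 → 0
  0-0 → 0
  0-0 → 0
  1-1 → 0
  1-0 → 1
  1-0 → 1
  0-0 → 0
  1-0 → 1

0b10110000010101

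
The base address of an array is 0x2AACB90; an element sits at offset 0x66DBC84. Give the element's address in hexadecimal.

0x9188814

Add column by column in base 16, right to left:
  0+4 = 4
  9+8 = 1 carry 1
  B+C+1 = 8 carry 1
  C+B+1 = 8 carry 1
  A+D+1 = 8 carry 1
  A+6+1 = 1 carry 1
  2+6+1 = 9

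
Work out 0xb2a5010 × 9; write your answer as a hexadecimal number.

Multiply each base-16 digit by 9, carrying:
  0×9 = 0 → write 0
  1×9 = 9 → write 9
  0×9 = 0 → write 0
  5×9 = 45 → write d carry 2
  a×9+2 = 92 → write c carry 5
  2×9+5 = 23 → write 7 carry 1
  b×9+1 = 100 → write 4 carry 6
  remaining carry: 6

0x647cd090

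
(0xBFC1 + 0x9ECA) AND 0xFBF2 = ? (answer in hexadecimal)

0x5A82

Add column by column in base 16, right to left:
  1+A = B
  C+C = 8 carry 1
  F+E+1 = E carry 1
  B+9+1 = 5 carry 1
  final carry 1
Sum = 0x15E8B; now AND with 0xFBF2:
  1&0=0, 5&F=5, E&B=A, 8&F=8, B&2=2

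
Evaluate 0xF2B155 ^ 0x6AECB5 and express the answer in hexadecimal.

XOR each hex digit independently (no carries):
  F^6=9, 2^A=8, B^E=5, 1^C=D, 5^B=E, 5^5=0

0x985DE0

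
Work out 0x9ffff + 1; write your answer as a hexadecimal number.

0xa0000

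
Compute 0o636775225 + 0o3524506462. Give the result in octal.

Add column by column in base 8, right to left:
  5+2 = 7
  2+6 = 0 carry 1
  2+4+1 = 7
  5+6 = 3 carry 1
  7+0+1 = 0 carry 1
  7+5+1 = 5 carry 1
  6+4+1 = 3 carry 1
  3+2+1 = 6
  6+5 = 3 carry 1
  0+3+1 = 4

0o4363503707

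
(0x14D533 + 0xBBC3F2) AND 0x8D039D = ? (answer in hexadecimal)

0x800105

Add column by column in base 16, right to left:
  3+2 = 5
  3+F = 2 carry 1
  5+3+1 = 9
  D+C = 9 carry 1
  4+B+1 = 0 carry 1
  1+B+1 = D
Sum = 0xD09925; now AND with 0x8D039D:
  D&8=8, 0&D=0, 9&0=0, 9&3=1, 2&9=0, 5&D=5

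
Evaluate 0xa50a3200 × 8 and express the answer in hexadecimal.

0x528519000

Multiply each base-16 digit by 8, carrying:
  0×8 = 0 → write 0
  0×8 = 0 → write 0
  2×8 = 16 → write 0 carry 1
  3×8+1 = 25 → write 9 carry 1
  a×8+1 = 81 → write 1 carry 5
  0×8+5 = 5 → write 5
  5×8 = 40 → write 8 carry 2
  a×8+2 = 82 → write 2 carry 5
  remaining carry: 5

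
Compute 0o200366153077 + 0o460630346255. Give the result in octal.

Add column by column in base 8, right to left:
  7+5 = 4 carry 1
  7+5+1 = 5 carry 1
  0+2+1 = 3
  3+6 = 1 carry 1
  5+4+1 = 2 carry 1
  1+3+1 = 5
  6+0 = 6
  6+3 = 1 carry 1
  3+6+1 = 2 carry 1
  0+0+1 = 1
  0+6 = 6
  2+4 = 6

0o661216521354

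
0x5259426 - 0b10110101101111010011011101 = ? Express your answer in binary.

0x5259426 = 0b101001001011001010000100110 in binary.
Subtract column by column in base 2:
  0-1 → 1 (borrow)
  1-0-1 → 0
  1-1 → 0
  0-1 → 1 (borrow)
  0-1-1 → 0 (borrow)
  1-0-1 → 0
  0-1 → 1 (borrow)
  0-1-1 → 0 (borrow)
  0-0-1 → 1 (borrow)
  0-0-1 → 1 (borrow)
  1-1-1 → 1 (borrow)
  0-0-1 → 1 (borrow)
  1-1-1 → 1 (borrow)
  0-1-1 → 0 (borrow)
  0-1-1 → 0 (borrow)
  1-1-1 → 1 (borrow)
  1-0-1 → 0
  0-1 → 1 (borrow)
  1-1-1 → 1 (borrow)
  0-0-1 → 1 (borrow)
  0-1-1 → 0 (borrow)
  1-0-1 → 0
  0-1 → 1 (borrow)
  0-1-1 → 0 (borrow)
  1-0-1 → 0
  0-1 → 1 (borrow)
  1-0-1 → 0

0b10010011101001111101001001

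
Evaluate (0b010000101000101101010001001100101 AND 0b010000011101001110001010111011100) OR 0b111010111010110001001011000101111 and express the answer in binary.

0b010000101000101101010001001100101 AND 0b010000011101001110001010111011100 = 0b010000001000001100000000001000100.
Then OR with 0b111010111010110001001011000101111.

0b111010111010111101001011001101111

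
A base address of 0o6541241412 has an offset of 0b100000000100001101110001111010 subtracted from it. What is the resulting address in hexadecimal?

0o6541241412 = 0x3585430a in hexadecimal.
0b100000000100001101110001111010 = 0x2010dc7a in hexadecimal.
Subtract column by column in base 16:
  a-a → 0
  0-7 → 9 (borrow)
  3-c-1 → 6 (borrow)
  4-d-1 → 6 (borrow)
  5-0-1 → 4
  8-1 → 7
  5-0 → 5
  3-2 → 1

0x15746690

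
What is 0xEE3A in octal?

Expand each hex digit to 4 bits: E=1110 E=1110 3=0011 A=1010.
Group the bits in threes: 001 110 111 000 111 010 → 167072.

0o167072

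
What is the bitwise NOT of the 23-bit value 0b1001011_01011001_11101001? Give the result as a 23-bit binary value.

Invert each bit: 10010110101100111101001 → 01101001010011000010110.

0b01101001010011000010110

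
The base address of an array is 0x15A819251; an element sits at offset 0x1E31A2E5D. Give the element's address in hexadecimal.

0x33D9BC0AE

Add column by column in base 16, right to left:
  1+D = E
  5+5 = A
  2+E = 0 carry 1
  9+2+1 = C
  1+A = B
  8+1 = 9
  A+3 = D
  5+E = 3 carry 1
  1+1+1 = 3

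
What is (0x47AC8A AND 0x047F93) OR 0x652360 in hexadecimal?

0x47AC8A AND 0x047F93 = 0x042C82.
Then OR with 0x652360.

0x652FE2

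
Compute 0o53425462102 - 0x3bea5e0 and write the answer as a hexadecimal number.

0x15897be62

0o53425462102 = 0x15c566442 in hexadecimal.
Subtract column by column in base 16:
  2-0 → 2
  4-e → 6 (borrow)
  4-5-1 → e (borrow)
  6-a-1 → b (borrow)
  6-e-1 → 7 (borrow)
  5-b-1 → 9 (borrow)
  c-3-1 → 8
  5-0 → 5
  1-0 → 1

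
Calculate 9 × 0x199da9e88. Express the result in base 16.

0xe68af92c8

Multiply each base-16 digit by 9, carrying:
  8×9 = 72 → write 8 carry 4
  8×9+4 = 76 → write c carry 4
  e×9+4 = 130 → write 2 carry 8
  9×9+8 = 89 → write 9 carry 5
  a×9+5 = 95 → write f carry 5
  d×9+5 = 122 → write a carry 7
  9×9+7 = 88 → write 8 carry 5
  9×9+5 = 86 → write 6 carry 5
  1×9+5 = 14 → write e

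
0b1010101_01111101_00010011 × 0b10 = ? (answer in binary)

0b101010101111101000100110

Multiply each base-2 digit by 2, carrying:
  1×2 = 2 → write 0 carry 1
  1×2+1 = 3 → write 1 carry 1
  0×2+1 = 1 → write 1
  0×2 = 0 → write 0
  1×2 = 2 → write 0 carry 1
  0×2+1 = 1 → write 1
  0×2 = 0 → write 0
  0×2 = 0 → write 0
  1×2 = 2 → write 0 carry 1
  0×2+1 = 1 → write 1
  1×2 = 2 → write 0 carry 1
  1×2+1 = 3 → write 1 carry 1
  1×2+1 = 3 → write 1 carry 1
  1×2+1 = 3 → write 1 carry 1
  1×2+1 = 3 → write 1 carry 1
  0×2+1 = 1 → write 1
  1×2 = 2 → write 0 carry 1
  0×2+1 = 1 → write 1
  1×2 = 2 → write 0 carry 1
  0×2+1 = 1 → write 1
  1×2 = 2 → write 0 carry 1
  0×2+1 = 1 → write 1
  1×2 = 2 → write 0 carry 1
  remaining carry: 1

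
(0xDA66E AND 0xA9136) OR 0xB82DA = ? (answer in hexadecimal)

0xB82FE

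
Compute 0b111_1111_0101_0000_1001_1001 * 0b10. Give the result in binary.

0b111111101010000100110010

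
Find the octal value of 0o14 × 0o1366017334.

0o21610271120

Multiply each base-8 digit by 12, carrying:
  4×12 = 48 → write 0 carry 6
  3×12+6 = 42 → write 2 carry 5
  3×12+5 = 41 → write 1 carry 5
  7×12+5 = 89 → write 1 carry 11
  1×12+11 = 23 → write 7 carry 2
  0×12+2 = 2 → write 2
  6×12 = 72 → write 0 carry 9
  6×12+9 = 81 → write 1 carry 10
  3×12+10 = 46 → write 6 carry 5
  1×12+5 = 17 → write 1 carry 2
  remaining carry: 2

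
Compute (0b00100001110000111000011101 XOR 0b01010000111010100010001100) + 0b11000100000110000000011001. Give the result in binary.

0b100110101010000011010101010

First 0b00100001110000111000011101 XOR 0b01010000111010100010001100 = 0b01110001001010011010010001.
Add column by column in base 2, right to left:
  1+1 = 0 carry 1
  0+0+1 = 1
  0+0 = 0
  0+1 = 1
  1+1 = 0 carry 1
  0+0+1 = 1
  0+0 = 0
  1+0 = 1
  0+0 = 0
  1+0 = 1
  1+0 = 1
  0+0 = 0
  0+0 = 0
  1+1 = 0 carry 1
  0+1+1 = 0 carry 1
  1+0+1 = 0 carry 1
  0+0+1 = 1
  0+0 = 0
  1+0 = 1
  0+0 = 0
  0+1 = 1
  0+0 = 0
  1+0 = 1
  1+0 = 1
  1+1 = 0 carry 1
  0+1+1 = 0 carry 1
  final carry 1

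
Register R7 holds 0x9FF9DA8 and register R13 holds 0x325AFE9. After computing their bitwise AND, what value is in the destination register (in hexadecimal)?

0x1258DA8

AND each hex digit independently (no carries):
  9&3=1, F&2=2, F&5=5, 9&A=8, D&F=D, A&E=A, 8&9=8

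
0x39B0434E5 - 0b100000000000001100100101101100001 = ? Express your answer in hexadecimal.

0x29AFDE984

0b100000000000001100100101101100001 = 0x100064B61 in hexadecimal.
Subtract column by column in base 16:
  5-1 → 4
  E-6 → 8
  4-B → 9 (borrow)
  3-4-1 → E (borrow)
  4-6-1 → D (borrow)
  0-0-1 → F (borrow)
  B-0-1 → A
  9-0 → 9
  3-1 → 2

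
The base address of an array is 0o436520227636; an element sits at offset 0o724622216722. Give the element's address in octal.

Add column by column in base 8, right to left:
  6+2 = 0 carry 1
  3+2+1 = 6
  6+7 = 5 carry 1
  7+6+1 = 6 carry 1
  2+1+1 = 4
  2+2 = 4
  0+2 = 2
  2+2 = 4
  5+6 = 3 carry 1
  6+4+1 = 3 carry 1
  3+2+1 = 6
  4+7 = 3 carry 1
  final carry 1

0o1363342446560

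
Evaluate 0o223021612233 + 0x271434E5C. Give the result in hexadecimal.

0x7098A62F7

0o223021612233 = 0x49847149B in hexadecimal.
Add column by column in base 16, right to left:
  B+C = 7 carry 1
  9+5+1 = F
  4+E = 2 carry 1
  1+4+1 = 6
  7+3 = A
  4+4 = 8
  8+1 = 9
  9+7 = 0 carry 1
  4+2+1 = 7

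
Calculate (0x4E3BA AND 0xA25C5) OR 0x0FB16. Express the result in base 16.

0x4E3BA AND 0xA25C5 = 0x02180.
Then OR with 0x0FB16.

0xFB96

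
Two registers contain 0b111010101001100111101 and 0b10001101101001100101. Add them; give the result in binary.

0b1001100010110110100010

Add column by column in base 2, right to left:
  1+1 = 0 carry 1
  0+0+1 = 1
  1+1 = 0 carry 1
  1+0+1 = 0 carry 1
  1+0+1 = 0 carry 1
  1+1+1 = 1 carry 1
  0+1+1 = 0 carry 1
  0+0+1 = 1
  1+0 = 1
  1+1 = 0 carry 1
  0+0+1 = 1
  0+1 = 1
  1+1 = 0 carry 1
  0+0+1 = 1
  1+1 = 0 carry 1
  0+1+1 = 0 carry 1
  1+0+1 = 0 carry 1
  0+0+1 = 1
  1+0 = 1
  1+1 = 0 carry 1
  1+0+1 = 0 carry 1
  final carry 1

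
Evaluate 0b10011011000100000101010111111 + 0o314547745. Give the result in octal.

0o2645155244

0b10011011000100000101010111111 = 0o2330405277 in octal.
Add column by column in base 8, right to left:
  7+5 = 4 carry 1
  7+4+1 = 4 carry 1
  2+7+1 = 2 carry 1
  5+7+1 = 5 carry 1
  0+4+1 = 5
  4+5 = 1 carry 1
  0+4+1 = 5
  3+1 = 4
  3+3 = 6
  2+0 = 2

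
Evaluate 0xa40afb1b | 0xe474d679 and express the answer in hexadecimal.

0xe47eff7b

OR each hex digit independently (no carries):
  a|e=e, 4|4=4, 0|7=7, a|4=e, f|d=f, b|6=f, 1|7=7, b|9=b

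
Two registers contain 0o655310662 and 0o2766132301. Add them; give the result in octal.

0o3643443163

Add column by column in base 8, right to left:
  2+1 = 3
  6+0 = 6
  6+3 = 1 carry 1
  0+2+1 = 3
  1+3 = 4
  3+1 = 4
  5+6 = 3 carry 1
  5+6+1 = 4 carry 1
  6+7+1 = 6 carry 1
  0+2+1 = 3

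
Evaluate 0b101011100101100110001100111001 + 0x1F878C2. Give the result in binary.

0b101101100011101101101111111011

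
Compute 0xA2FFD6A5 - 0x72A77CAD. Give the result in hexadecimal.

0x305859F8

Subtract column by column in base 16:
  5-D → 8 (borrow)
  A-A-1 → F (borrow)
  6-C-1 → 9 (borrow)
  D-7-1 → 5
  F-7 → 8
  F-A → 5
  2-2 → 0
  A-7 → 3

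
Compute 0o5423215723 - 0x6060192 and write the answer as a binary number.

0b100110010001110001101001000001

0o5423215723 = 0b101100010011010001101111010011 in binary.
0x6060192 = 0b110000001100000000110010010 in binary.
Subtract column by column in base 2:
  1-0 → 1
  1-1 → 0
  0-0 → 0
  0-0 → 0
  1-1 → 0
  0-0 → 0
  1-0 → 1
  1-1 → 0
  1-1 → 0
  1-0 → 1
  0-0 → 0
  1-0 → 1
  1-0 → 1
  0-0 → 0
  0-0 → 0
  0-0 → 0
  1-0 → 1
  0-1 → 1 (borrow)
  1-1-1 → 1 (borrow)
  1-0-1 → 0
  0-0 → 0
  0-0 → 0
  1-0 → 1
  0-0 → 0
  0-0 → 0
  0-1 → 1 (borrow)
  1-1-1 → 1 (borrow)
  1-0-1 → 0
  0-0 → 0
  1-0 → 1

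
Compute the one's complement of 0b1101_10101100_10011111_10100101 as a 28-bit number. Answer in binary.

Invert each bit: 1101101011001001111110100101 → 0010010100110110000001011010.

0b0010010100110110000001011010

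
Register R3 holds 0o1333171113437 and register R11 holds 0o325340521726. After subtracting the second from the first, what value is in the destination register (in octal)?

Subtract column by column in base 8:
  7-6 → 1
  3-2 → 1
  4-7 → 5 (borrow)
  3-1-1 → 1
  1-2 → 7 (borrow)
  1-5-1 → 3 (borrow)
  1-0-1 → 0
  7-4 → 3
  1-3 → 6 (borrow)
  3-5-1 → 5 (borrow)
  3-2-1 → 0
  3-3 → 0
  1-0 → 1

0o1005630371511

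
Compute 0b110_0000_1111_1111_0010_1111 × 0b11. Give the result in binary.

Multiply each base-2 digit by 3, carrying:
  1×3 = 3 → write 1 carry 1
  1×3+1 = 4 → write 0 carry 2
  1×3+2 = 5 → write 1 carry 2
  1×3+2 = 5 → write 1 carry 2
  0×3+2 = 2 → write 0 carry 1
  1×3+1 = 4 → write 0 carry 2
  0×3+2 = 2 → write 0 carry 1
  0×3+1 = 1 → write 1
  1×3 = 3 → write 1 carry 1
  1×3+1 = 4 → write 0 carry 2
  1×3+2 = 5 → write 1 carry 2
  1×3+2 = 5 → write 1 carry 2
  1×3+2 = 5 → write 1 carry 2
  1×3+2 = 5 → write 1 carry 2
  1×3+2 = 5 → write 1 carry 2
  1×3+2 = 5 → write 1 carry 2
  0×3+2 = 2 → write 0 carry 1
  0×3+1 = 1 → write 1
  0×3 = 0 → write 0
  0×3 = 0 → write 0
  0×3 = 0 → write 0
  1×3 = 3 → write 1 carry 1
  1×3+1 = 4 → write 0 carry 2
  remaining carry: 10

0b1001000101111110110001101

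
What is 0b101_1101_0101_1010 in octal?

Group the bits in threes: 101 110 101 011 010 → 56532.

0o56532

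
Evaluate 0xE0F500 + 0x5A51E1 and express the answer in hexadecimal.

0x13B46E1

Add column by column in base 16, right to left:
  0+1 = 1
  0+E = E
  5+1 = 6
  F+5 = 4 carry 1
  0+A+1 = B
  E+5 = 3 carry 1
  final carry 1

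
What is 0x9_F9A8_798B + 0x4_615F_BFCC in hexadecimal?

0xE5B083957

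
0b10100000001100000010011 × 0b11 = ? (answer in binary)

0b111100000100100000111001

Multiply each base-2 digit by 3, carrying:
  1×3 = 3 → write 1 carry 1
  1×3+1 = 4 → write 0 carry 2
  0×3+2 = 2 → write 0 carry 1
  0×3+1 = 1 → write 1
  1×3 = 3 → write 1 carry 1
  0×3+1 = 1 → write 1
  0×3 = 0 → write 0
  0×3 = 0 → write 0
  0×3 = 0 → write 0
  0×3 = 0 → write 0
  0×3 = 0 → write 0
  1×3 = 3 → write 1 carry 1
  1×3+1 = 4 → write 0 carry 2
  0×3+2 = 2 → write 0 carry 1
  0×3+1 = 1 → write 1
  0×3 = 0 → write 0
  0×3 = 0 → write 0
  0×3 = 0 → write 0
  0×3 = 0 → write 0
  0×3 = 0 → write 0
  1×3 = 3 → write 1 carry 1
  0×3+1 = 1 → write 1
  1×3 = 3 → write 1 carry 1
  remaining carry: 1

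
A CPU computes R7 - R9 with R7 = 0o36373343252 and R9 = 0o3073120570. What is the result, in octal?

0o33300222462

Subtract column by column in base 8:
  2-0 → 2
  5-7 → 6 (borrow)
  2-5-1 → 4 (borrow)
  3-0-1 → 2
  4-2 → 2
  3-1 → 2
  3-3 → 0
  7-7 → 0
  3-0 → 3
  6-3 → 3
  3-0 → 3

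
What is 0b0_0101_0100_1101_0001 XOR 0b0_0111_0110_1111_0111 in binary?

XOR bit by bit (1 where the bits differ):
  00101010011010001
^ 00111011011110111
= 00010001000100110

0b00010001000100110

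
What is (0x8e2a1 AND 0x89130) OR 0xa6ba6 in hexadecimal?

0xaeba6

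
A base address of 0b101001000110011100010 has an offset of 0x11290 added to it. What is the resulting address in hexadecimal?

0x159F72

0b101001000110011100010 = 0x148CE2 in hexadecimal.
Add column by column in base 16, right to left:
  2+0 = 2
  E+9 = 7 carry 1
  C+2+1 = F
  8+1 = 9
  4+1 = 5
  1+0 = 1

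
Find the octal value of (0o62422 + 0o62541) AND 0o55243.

0o45043

Add column by column in base 8, right to left:
  2+1 = 3
  2+4 = 6
  4+5 = 1 carry 1
  2+2+1 = 5
  6+6 = 4 carry 1
  final carry 1
Sum = 0o145163; now AND with 0o55243:
  1&0=0, 4&5=4, 5&5=5, 1&2=0, 6&4=4, 3&3=3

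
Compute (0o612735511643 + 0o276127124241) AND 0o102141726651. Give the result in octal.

Add column by column in base 8, right to left:
  3+1 = 4
  4+4 = 0 carry 1
  6+2+1 = 1 carry 1
  1+4+1 = 6
  1+2 = 3
  5+1 = 6
  5+7 = 4 carry 1
  3+2+1 = 6
  7+1 = 0 carry 1
  2+6+1 = 1 carry 1
  1+7+1 = 1 carry 1
  6+2+1 = 1 carry 1
  final carry 1
Sum = 0o1111064636104; now AND with 0o102141726651:
  1&0=0, 1&1=1, 1&0=0, 1&2=0, 0&1=0, 6&4=4, 4&1=0, 6&7=6, 3&2=2, 6&6=6, 1&6=0, 0&5=0, 4&1=0

0o100040626000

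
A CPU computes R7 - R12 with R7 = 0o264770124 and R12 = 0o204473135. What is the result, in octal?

0o60274767

Subtract column by column in base 8:
  4-5 → 7 (borrow)
  2-3-1 → 6 (borrow)
  1-1-1 → 7 (borrow)
  0-3-1 → 4 (borrow)
  7-7-1 → 7 (borrow)
  7-4-1 → 2
  4-4 → 0
  6-0 → 6
  2-2 → 0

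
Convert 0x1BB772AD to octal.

Expand each hex digit to 4 bits: 1=0001 B=1011 B=1011 7=0111 7=0111 2=0010 A=1010 D=1101.
Group the bits in threes: 011 011 101 101 110 111 001 010 101 101 → 3355671255.

0o3355671255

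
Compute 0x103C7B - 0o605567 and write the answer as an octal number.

0o3230404

0x103C7B = 0o4036173 in octal.
Subtract column by column in base 8:
  3-7 → 4 (borrow)
  7-6-1 → 0
  1-5 → 4 (borrow)
  6-5-1 → 0
  3-0 → 3
  0-6 → 2 (borrow)
  4-0-1 → 3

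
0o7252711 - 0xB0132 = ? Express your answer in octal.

0o4452227

0xB0132 = 0o2600462 in octal.
Subtract column by column in base 8:
  1-2 → 7 (borrow)
  1-6-1 → 2 (borrow)
  7-4-1 → 2
  2-0 → 2
  5-0 → 5
  2-6 → 4 (borrow)
  7-2-1 → 4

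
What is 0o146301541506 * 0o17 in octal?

0o2777531270432

Multiply each base-8 digit by 15, carrying:
  6×15 = 90 → write 2 carry 11
  0×15+11 = 11 → write 3 carry 1
  5×15+1 = 76 → write 4 carry 9
  1×15+9 = 24 → write 0 carry 3
  4×15+3 = 63 → write 7 carry 7
  5×15+7 = 82 → write 2 carry 10
  1×15+10 = 25 → write 1 carry 3
  0×15+3 = 3 → write 3
  3×15 = 45 → write 5 carry 5
  6×15+5 = 95 → write 7 carry 11
  4×15+11 = 71 → write 7 carry 8
  1×15+8 = 23 → write 7 carry 2
  remaining carry: 2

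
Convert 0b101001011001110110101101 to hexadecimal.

0xA59DAD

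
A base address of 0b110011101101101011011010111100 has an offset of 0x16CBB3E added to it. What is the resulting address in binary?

0b110101001000110111000111111010

0x16CBB3E = 0b1011011001011101100111110 in binary.
Add column by column in base 2, right to left:
  0+0 = 0
  0+1 = 1
  1+1 = 0 carry 1
  1+1+1 = 1 carry 1
  1+1+1 = 1 carry 1
  1+1+1 = 1 carry 1
  0+0+1 = 1
  1+0 = 1
  0+1 = 1
  1+1 = 0 carry 1
  1+0+1 = 0 carry 1
  0+1+1 = 0 carry 1
  1+1+1 = 1 carry 1
  1+1+1 = 1 carry 1
  0+0+1 = 1
  1+1 = 0 carry 1
  0+0+1 = 1
  1+0 = 1
  1+1 = 0 carry 1
  0+1+1 = 0 carry 1
  1+0+1 = 0 carry 1
  1+1+1 = 1 carry 1
  0+1+1 = 0 carry 1
  1+0+1 = 0 carry 1
  1+1+1 = 1 carry 1
  1+0+1 = 0 carry 1
  0+0+1 = 1
  0+0 = 0
  1+0 = 1
  1+0 = 1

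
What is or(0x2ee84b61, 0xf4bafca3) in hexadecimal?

OR each hex digit independently (no carries):
  2|f=f, e|4=e, e|b=f, 8|a=a, 4|f=f, b|c=f, 6|a=e, 1|3=3

0xfefaffe3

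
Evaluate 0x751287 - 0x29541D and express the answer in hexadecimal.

0x4BBE6A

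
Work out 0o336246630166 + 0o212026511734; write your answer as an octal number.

0o550275342122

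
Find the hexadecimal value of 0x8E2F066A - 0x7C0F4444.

Subtract column by column in base 16:
  A-4 → 6
  6-4 → 2
  6-4 → 2
  0-4 → C (borrow)
  F-F-1 → F (borrow)
  2-0-1 → 1
  E-C → 2
  8-7 → 1

0x121FC226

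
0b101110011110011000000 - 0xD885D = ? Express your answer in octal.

0o2332143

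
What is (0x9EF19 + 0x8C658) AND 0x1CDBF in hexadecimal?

Add column by column in base 16, right to left:
  9+8 = 1 carry 1
  1+5+1 = 7
  F+6 = 5 carry 1
  E+C+1 = B carry 1
  9+8+1 = 2 carry 1
  final carry 1
Sum = 0x12B571; now AND with 0x1CDBF:
  1&0=0, 2&1=0, B&C=8, 5&D=5, 7&B=3, 1&F=1

0x8531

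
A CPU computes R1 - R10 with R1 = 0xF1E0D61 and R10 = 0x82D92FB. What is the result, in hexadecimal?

0x6F07A66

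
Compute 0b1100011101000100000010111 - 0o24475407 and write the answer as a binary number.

0b1001111000000110100010000

0o24475407 = 0b10100100111101100000111 in binary.
Subtract column by column in base 2:
  1-1 → 0
  1-1 → 0
  1-1 → 0
  0-0 → 0
  1-0 → 1
  0-0 → 0
  0-0 → 0
  0-0 → 0
  0-1 → 1 (borrow)
  0-1-1 → 0 (borrow)
  0-0-1 → 1 (borrow)
  1-1-1 → 1 (borrow)
  0-1-1 → 0 (borrow)
  0-1-1 → 0 (borrow)
  0-1-1 → 0 (borrow)
  1-0-1 → 0
  0-0 → 0
  1-1 → 0
  1-0 → 1
  1-0 → 1
  0-1 → 1 (borrow)
  0-0-1 → 1 (borrow)
  0-1-1 → 0 (borrow)
  1-0-1 → 0
  1-0 → 1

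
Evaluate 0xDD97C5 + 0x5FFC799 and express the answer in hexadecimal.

0x6DD5F5E

Add column by column in base 16, right to left:
  5+9 = E
  C+9 = 5 carry 1
  7+7+1 = F
  9+C = 5 carry 1
  D+F+1 = D carry 1
  D+F+1 = D carry 1
  0+5+1 = 6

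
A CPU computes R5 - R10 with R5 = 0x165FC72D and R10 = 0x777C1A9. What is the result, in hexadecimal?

0xEE80584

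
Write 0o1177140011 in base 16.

0x9FCC009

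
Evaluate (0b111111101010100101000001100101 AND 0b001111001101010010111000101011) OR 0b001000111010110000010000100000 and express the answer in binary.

0b111111101010100101000001100101 AND 0b001111001101010010111000101011 = 0b001111001000000000000000100001.
Then OR with 0b001000111010110000010000100000.

0b1111111010110000010000100001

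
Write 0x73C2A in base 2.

0b1110011110000101010

Expand each hex digit to 4 bits: 7=0111 3=0011 C=1100 2=0010 A=1010.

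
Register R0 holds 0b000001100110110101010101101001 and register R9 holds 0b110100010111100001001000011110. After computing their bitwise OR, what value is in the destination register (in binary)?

OR bit by bit (1 where either bit is 1):
  000001100110110101010101101001
| 110100010111100001001000011110
= 110101110111110101011101111111

0b110101110111110101011101111111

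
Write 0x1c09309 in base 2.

Expand each hex digit to 4 bits: 1=0001 c=1100 0=0000 9=1001 3=0011 0=0000 9=1001.

0b1110000001001001100001001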